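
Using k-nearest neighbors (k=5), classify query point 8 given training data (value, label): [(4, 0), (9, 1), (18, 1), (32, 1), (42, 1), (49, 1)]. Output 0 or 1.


Distances from query 8:
Point 9 (class 1): distance = 1
Point 4 (class 0): distance = 4
Point 18 (class 1): distance = 10
Point 32 (class 1): distance = 24
Point 42 (class 1): distance = 34
K=5 nearest neighbors: classes = [1, 0, 1, 1, 1]
Votes for class 1: 4 / 5
Majority vote => class 1

1


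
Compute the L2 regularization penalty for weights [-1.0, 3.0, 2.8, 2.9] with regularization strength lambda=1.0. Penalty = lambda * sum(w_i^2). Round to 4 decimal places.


Squaring each weight:
(-1.0)^2 = 1.0
3.0^2 = 9.0
2.8^2 = 7.84
2.9^2 = 8.41
Sum of squares = 26.25
Penalty = 1.0 * 26.25 = 26.2500

26.2500


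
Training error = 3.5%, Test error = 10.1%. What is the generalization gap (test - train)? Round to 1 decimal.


Generalization gap = test_error - train_error
= 10.1 - 3.5
= 6.6%
A moderate gap.

6.6


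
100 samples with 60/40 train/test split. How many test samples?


Train samples = 100 * 60% = 60
Test samples = 100 - 60
= 40

40


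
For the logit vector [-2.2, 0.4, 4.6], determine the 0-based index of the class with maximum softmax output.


Softmax is a monotonic transformation, so it preserves the argmax.
We need to find the index of the maximum logit.
Index 0: -2.2
Index 1: 0.4
Index 2: 4.6
Maximum logit = 4.6 at index 2

2


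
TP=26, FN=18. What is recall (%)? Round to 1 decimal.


Recall = TP / (TP + FN) * 100
= 26 / (26 + 18)
= 26 / 44
= 0.5909
= 59.1%

59.1


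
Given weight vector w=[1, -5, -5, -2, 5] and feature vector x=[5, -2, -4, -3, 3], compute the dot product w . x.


Element-wise products:
1 * 5 = 5
-5 * -2 = 10
-5 * -4 = 20
-2 * -3 = 6
5 * 3 = 15
Sum = 5 + 10 + 20 + 6 + 15
= 56

56


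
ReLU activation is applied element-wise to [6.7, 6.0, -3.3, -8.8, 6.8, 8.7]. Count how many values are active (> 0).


ReLU(x) = max(0, x) for each element:
ReLU(6.7) = 6.7
ReLU(6.0) = 6.0
ReLU(-3.3) = 0
ReLU(-8.8) = 0
ReLU(6.8) = 6.8
ReLU(8.7) = 8.7
Active neurons (>0): 4

4


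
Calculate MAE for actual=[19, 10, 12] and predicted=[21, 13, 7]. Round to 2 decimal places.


Absolute errors: [2, 3, 5]
Sum of absolute errors = 10
MAE = 10 / 3 = 3.33

3.33


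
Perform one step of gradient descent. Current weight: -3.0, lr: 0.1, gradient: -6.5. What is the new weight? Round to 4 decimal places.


w_new = w_old - lr * gradient
= -3.0 - 0.1 * -6.5
= -3.0 - (-0.65)
= -2.3500

-2.3500


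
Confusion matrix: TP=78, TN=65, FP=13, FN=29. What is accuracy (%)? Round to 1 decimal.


Accuracy = (TP + TN) / (TP + TN + FP + FN) * 100
= (78 + 65) / (78 + 65 + 13 + 29)
= 143 / 185
= 0.773
= 77.3%

77.3


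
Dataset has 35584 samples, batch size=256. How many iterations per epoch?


Iterations per epoch = dataset_size / batch_size
= 35584 / 256
= 139

139


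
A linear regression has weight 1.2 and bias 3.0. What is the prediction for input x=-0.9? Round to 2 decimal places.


y = 1.2 * -0.9 + (3.0)
= -1.08 + (3.0)
= 1.92

1.92


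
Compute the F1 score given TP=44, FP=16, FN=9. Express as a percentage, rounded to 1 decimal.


Precision = TP / (TP + FP) = 44 / 60 = 0.7333
Recall = TP / (TP + FN) = 44 / 53 = 0.8302
F1 = 2 * P * R / (P + R)
= 2 * 0.7333 * 0.8302 / (0.7333 + 0.8302)
= 1.2176 / 1.5635
= 0.7788
As percentage: 77.9%

77.9


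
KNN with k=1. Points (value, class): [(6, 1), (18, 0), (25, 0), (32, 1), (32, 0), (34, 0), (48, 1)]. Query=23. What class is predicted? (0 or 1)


Distances from query 23:
Point 25 (class 0): distance = 2
K=1 nearest neighbors: classes = [0]
Votes for class 1: 0 / 1
Majority vote => class 0

0


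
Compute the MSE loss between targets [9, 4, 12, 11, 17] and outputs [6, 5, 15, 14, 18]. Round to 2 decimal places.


Differences: [3, -1, -3, -3, -1]
Squared errors: [9, 1, 9, 9, 1]
Sum of squared errors = 29
MSE = 29 / 5 = 5.80

5.80


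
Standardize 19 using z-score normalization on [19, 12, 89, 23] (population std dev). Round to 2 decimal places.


Mean = (19 + 12 + 89 + 23) / 4 = 35.75
Variance = sum((x_i - mean)^2) / n = 960.6875
Std = sqrt(960.6875) = 30.995
Z = (x - mean) / std
= (19 - 35.75) / 30.995
= -16.75 / 30.995
= -0.54

-0.54


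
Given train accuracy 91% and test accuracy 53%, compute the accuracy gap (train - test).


Gap = train_accuracy - test_accuracy
= 91 - 53
= 38%
This large gap strongly indicates overfitting.

38


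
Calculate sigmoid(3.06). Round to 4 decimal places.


sigmoid(z) = 1 / (1 + exp(-z))
exp(-(3.06)) = exp(-3.06) = 0.0469
1 + 0.0469 = 1.0469
1 / 1.0469 = 0.9552

0.9552


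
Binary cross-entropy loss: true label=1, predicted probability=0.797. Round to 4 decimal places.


For y=1: Loss = -log(p)
= -log(0.797)
= -(-0.2269)
= 0.2269

0.2269


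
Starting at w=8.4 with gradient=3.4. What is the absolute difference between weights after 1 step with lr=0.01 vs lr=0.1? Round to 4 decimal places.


With lr=0.01: w_new = 8.4 - 0.01 * 3.4 = 8.366
With lr=0.1: w_new = 8.4 - 0.1 * 3.4 = 8.06
Absolute difference = |8.366 - 8.06|
= 0.3060

0.3060


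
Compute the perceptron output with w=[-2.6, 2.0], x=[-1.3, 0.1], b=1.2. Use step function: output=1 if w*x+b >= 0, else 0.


z = w . x + b
= -2.6*-1.3 + 2.0*0.1 + 1.2
= 3.38 + 0.2 + 1.2
= 3.58 + 1.2
= 4.78
Since z = 4.78 >= 0, output = 1

1


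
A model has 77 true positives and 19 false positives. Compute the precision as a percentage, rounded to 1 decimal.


Precision = TP / (TP + FP) * 100
= 77 / (77 + 19)
= 77 / 96
= 0.8021
= 80.2%

80.2


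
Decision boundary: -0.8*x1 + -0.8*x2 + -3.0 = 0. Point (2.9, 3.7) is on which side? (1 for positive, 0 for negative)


Compute -0.8 * 2.9 + -0.8 * 3.7 + -3.0
= -2.32 + -2.96 + -3.0
= -8.28
Since -8.28 < 0, the point is on the negative side.

0


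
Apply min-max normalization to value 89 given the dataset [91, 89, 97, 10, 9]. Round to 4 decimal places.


Min = 9, Max = 97
Range = 97 - 9 = 88
Scaled = (x - min) / (max - min)
= (89 - 9) / 88
= 80 / 88
= 0.9091

0.9091


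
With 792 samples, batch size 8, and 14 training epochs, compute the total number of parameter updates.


Iterations per epoch = 792 / 8 = 99
Total updates = iterations_per_epoch * epochs
= 99 * 14
= 1386

1386


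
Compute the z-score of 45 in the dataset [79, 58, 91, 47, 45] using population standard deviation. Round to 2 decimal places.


Mean = (79 + 58 + 91 + 47 + 45) / 5 = 64.0
Variance = sum((x_i - mean)^2) / n = 328.0
Std = sqrt(328.0) = 18.1108
Z = (x - mean) / std
= (45 - 64.0) / 18.1108
= -19.0 / 18.1108
= -1.05

-1.05


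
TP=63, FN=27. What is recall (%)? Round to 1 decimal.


Recall = TP / (TP + FN) * 100
= 63 / (63 + 27)
= 63 / 90
= 0.7
= 70.0%

70.0


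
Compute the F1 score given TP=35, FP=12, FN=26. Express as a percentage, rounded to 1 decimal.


Precision = TP / (TP + FP) = 35 / 47 = 0.7447
Recall = TP / (TP + FN) = 35 / 61 = 0.5738
F1 = 2 * P * R / (P + R)
= 2 * 0.7447 * 0.5738 / (0.7447 + 0.5738)
= 0.8546 / 1.3185
= 0.6481
As percentage: 64.8%

64.8


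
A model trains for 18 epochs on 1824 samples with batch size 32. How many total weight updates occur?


Iterations per epoch = 1824 / 32 = 57
Total updates = iterations_per_epoch * epochs
= 57 * 18
= 1026

1026


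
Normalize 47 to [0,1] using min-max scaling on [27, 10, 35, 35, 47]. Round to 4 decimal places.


Min = 10, Max = 47
Range = 47 - 10 = 37
Scaled = (x - min) / (max - min)
= (47 - 10) / 37
= 37 / 37
= 1.0000

1.0000


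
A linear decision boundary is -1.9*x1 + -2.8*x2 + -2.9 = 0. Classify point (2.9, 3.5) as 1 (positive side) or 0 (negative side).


Compute -1.9 * 2.9 + -2.8 * 3.5 + -2.9
= -5.51 + -9.8 + -2.9
= -18.21
Since -18.21 < 0, the point is on the negative side.

0


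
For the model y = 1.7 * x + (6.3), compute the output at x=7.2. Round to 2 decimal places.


y = 1.7 * 7.2 + (6.3)
= 12.24 + (6.3)
= 18.54

18.54


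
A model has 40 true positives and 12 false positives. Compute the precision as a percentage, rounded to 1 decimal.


Precision = TP / (TP + FP) * 100
= 40 / (40 + 12)
= 40 / 52
= 0.7692
= 76.9%

76.9


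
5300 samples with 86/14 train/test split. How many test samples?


Train samples = 5300 * 86% = 4558
Test samples = 5300 - 4558
= 742

742


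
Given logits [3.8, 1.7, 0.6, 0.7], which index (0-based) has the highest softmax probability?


Softmax is a monotonic transformation, so it preserves the argmax.
We need to find the index of the maximum logit.
Index 0: 3.8
Index 1: 1.7
Index 2: 0.6
Index 3: 0.7
Maximum logit = 3.8 at index 0

0


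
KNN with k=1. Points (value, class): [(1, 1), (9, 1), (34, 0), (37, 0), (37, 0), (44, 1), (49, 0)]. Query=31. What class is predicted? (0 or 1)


Distances from query 31:
Point 34 (class 0): distance = 3
K=1 nearest neighbors: classes = [0]
Votes for class 1: 0 / 1
Majority vote => class 0

0


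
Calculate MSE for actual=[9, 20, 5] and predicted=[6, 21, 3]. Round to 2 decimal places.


Differences: [3, -1, 2]
Squared errors: [9, 1, 4]
Sum of squared errors = 14
MSE = 14 / 3 = 4.67

4.67


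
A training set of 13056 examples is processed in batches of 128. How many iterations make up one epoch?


Iterations per epoch = dataset_size / batch_size
= 13056 / 128
= 102

102


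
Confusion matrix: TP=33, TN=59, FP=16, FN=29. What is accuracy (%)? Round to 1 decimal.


Accuracy = (TP + TN) / (TP + TN + FP + FN) * 100
= (33 + 59) / (33 + 59 + 16 + 29)
= 92 / 137
= 0.6715
= 67.2%

67.2


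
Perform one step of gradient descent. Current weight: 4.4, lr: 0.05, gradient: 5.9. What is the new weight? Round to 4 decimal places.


w_new = w_old - lr * gradient
= 4.4 - 0.05 * 5.9
= 4.4 - (0.295)
= 4.1050

4.1050


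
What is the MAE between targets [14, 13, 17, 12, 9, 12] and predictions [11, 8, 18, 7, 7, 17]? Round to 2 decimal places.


Absolute errors: [3, 5, 1, 5, 2, 5]
Sum of absolute errors = 21
MAE = 21 / 6 = 3.50

3.50


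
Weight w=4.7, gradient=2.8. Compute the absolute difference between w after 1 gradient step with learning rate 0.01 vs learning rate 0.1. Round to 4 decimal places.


With lr=0.01: w_new = 4.7 - 0.01 * 2.8 = 4.672
With lr=0.1: w_new = 4.7 - 0.1 * 2.8 = 4.42
Absolute difference = |4.672 - 4.42|
= 0.2520

0.2520


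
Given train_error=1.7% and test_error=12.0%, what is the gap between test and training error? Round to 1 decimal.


Generalization gap = test_error - train_error
= 12.0 - 1.7
= 10.3%
A large gap suggests overfitting.

10.3


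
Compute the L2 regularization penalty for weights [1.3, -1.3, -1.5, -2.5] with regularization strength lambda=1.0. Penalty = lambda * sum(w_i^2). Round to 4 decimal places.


Squaring each weight:
1.3^2 = 1.69
(-1.3)^2 = 1.69
(-1.5)^2 = 2.25
(-2.5)^2 = 6.25
Sum of squares = 11.88
Penalty = 1.0 * 11.88 = 11.8800

11.8800


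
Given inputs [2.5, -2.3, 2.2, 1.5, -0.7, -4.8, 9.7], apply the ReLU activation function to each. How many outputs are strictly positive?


ReLU(x) = max(0, x) for each element:
ReLU(2.5) = 2.5
ReLU(-2.3) = 0
ReLU(2.2) = 2.2
ReLU(1.5) = 1.5
ReLU(-0.7) = 0
ReLU(-4.8) = 0
ReLU(9.7) = 9.7
Active neurons (>0): 4

4


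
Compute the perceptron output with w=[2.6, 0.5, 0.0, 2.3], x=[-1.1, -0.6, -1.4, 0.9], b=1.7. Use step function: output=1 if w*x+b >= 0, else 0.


z = w . x + b
= 2.6*-1.1 + 0.5*-0.6 + 0.0*-1.4 + 2.3*0.9 + 1.7
= -2.86 + -0.3 + -0.0 + 2.07 + 1.7
= -1.09 + 1.7
= 0.61
Since z = 0.61 >= 0, output = 1

1


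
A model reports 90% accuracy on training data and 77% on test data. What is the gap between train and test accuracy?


Gap = train_accuracy - test_accuracy
= 90 - 77
= 13%
This gap suggests the model is overfitting.

13


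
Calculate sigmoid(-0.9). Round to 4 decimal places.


sigmoid(z) = 1 / (1 + exp(-z))
exp(-(-0.9)) = exp(0.9) = 2.4596
1 + 2.4596 = 3.4596
1 / 3.4596 = 0.2891

0.2891


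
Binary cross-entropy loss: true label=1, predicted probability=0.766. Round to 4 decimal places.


For y=1: Loss = -log(p)
= -log(0.766)
= -(-0.2666)
= 0.2666

0.2666


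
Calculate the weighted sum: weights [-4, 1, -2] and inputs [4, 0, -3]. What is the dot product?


Element-wise products:
-4 * 4 = -16
1 * 0 = 0
-2 * -3 = 6
Sum = -16 + 0 + 6
= -10

-10


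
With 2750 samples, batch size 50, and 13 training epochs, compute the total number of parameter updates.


Iterations per epoch = 2750 / 50 = 55
Total updates = iterations_per_epoch * epochs
= 55 * 13
= 715

715


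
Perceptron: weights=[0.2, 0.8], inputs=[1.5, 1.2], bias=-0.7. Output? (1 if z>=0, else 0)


z = w . x + b
= 0.2*1.5 + 0.8*1.2 + -0.7
= 0.3 + 0.96 + -0.7
= 1.26 + -0.7
= 0.56
Since z = 0.56 >= 0, output = 1

1


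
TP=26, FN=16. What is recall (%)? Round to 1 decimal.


Recall = TP / (TP + FN) * 100
= 26 / (26 + 16)
= 26 / 42
= 0.619
= 61.9%

61.9


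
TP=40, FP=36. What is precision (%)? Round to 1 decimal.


Precision = TP / (TP + FP) * 100
= 40 / (40 + 36)
= 40 / 76
= 0.5263
= 52.6%

52.6


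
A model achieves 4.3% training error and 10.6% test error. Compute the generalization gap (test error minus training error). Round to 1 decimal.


Generalization gap = test_error - train_error
= 10.6 - 4.3
= 6.3%
A moderate gap.

6.3


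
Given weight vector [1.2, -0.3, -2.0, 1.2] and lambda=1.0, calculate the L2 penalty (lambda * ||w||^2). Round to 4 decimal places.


Squaring each weight:
1.2^2 = 1.44
(-0.3)^2 = 0.09
(-2.0)^2 = 4.0
1.2^2 = 1.44
Sum of squares = 6.97
Penalty = 1.0 * 6.97 = 6.9700

6.9700


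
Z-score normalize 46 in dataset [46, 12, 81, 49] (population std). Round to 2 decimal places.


Mean = (46 + 12 + 81 + 49) / 4 = 47.0
Variance = sum((x_i - mean)^2) / n = 596.5
Std = sqrt(596.5) = 24.4233
Z = (x - mean) / std
= (46 - 47.0) / 24.4233
= -1.0 / 24.4233
= -0.04

-0.04


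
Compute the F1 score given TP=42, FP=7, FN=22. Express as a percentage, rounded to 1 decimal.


Precision = TP / (TP + FP) = 42 / 49 = 0.8571
Recall = TP / (TP + FN) = 42 / 64 = 0.6562
F1 = 2 * P * R / (P + R)
= 2 * 0.8571 * 0.6562 / (0.8571 + 0.6562)
= 1.125 / 1.5134
= 0.7434
As percentage: 74.3%

74.3


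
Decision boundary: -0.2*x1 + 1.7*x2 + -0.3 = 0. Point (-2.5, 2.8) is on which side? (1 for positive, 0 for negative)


Compute -0.2 * -2.5 + 1.7 * 2.8 + -0.3
= 0.5 + 4.76 + -0.3
= 4.96
Since 4.96 >= 0, the point is on the positive side.

1


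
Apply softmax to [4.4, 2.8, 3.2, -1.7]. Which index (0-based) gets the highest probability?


Softmax is a monotonic transformation, so it preserves the argmax.
We need to find the index of the maximum logit.
Index 0: 4.4
Index 1: 2.8
Index 2: 3.2
Index 3: -1.7
Maximum logit = 4.4 at index 0

0


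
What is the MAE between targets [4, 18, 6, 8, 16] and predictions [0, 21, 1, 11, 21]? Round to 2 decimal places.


Absolute errors: [4, 3, 5, 3, 5]
Sum of absolute errors = 20
MAE = 20 / 5 = 4.00

4.00


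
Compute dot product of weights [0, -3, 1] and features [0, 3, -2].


Element-wise products:
0 * 0 = 0
-3 * 3 = -9
1 * -2 = -2
Sum = 0 + -9 + -2
= -11

-11


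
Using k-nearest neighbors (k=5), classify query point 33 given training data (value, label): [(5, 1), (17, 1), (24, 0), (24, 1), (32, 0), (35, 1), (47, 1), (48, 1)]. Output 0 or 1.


Distances from query 33:
Point 32 (class 0): distance = 1
Point 35 (class 1): distance = 2
Point 24 (class 0): distance = 9
Point 24 (class 1): distance = 9
Point 47 (class 1): distance = 14
K=5 nearest neighbors: classes = [0, 1, 0, 1, 1]
Votes for class 1: 3 / 5
Majority vote => class 1

1


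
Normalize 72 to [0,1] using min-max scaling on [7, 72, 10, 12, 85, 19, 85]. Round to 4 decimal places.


Min = 7, Max = 85
Range = 85 - 7 = 78
Scaled = (x - min) / (max - min)
= (72 - 7) / 78
= 65 / 78
= 0.8333

0.8333


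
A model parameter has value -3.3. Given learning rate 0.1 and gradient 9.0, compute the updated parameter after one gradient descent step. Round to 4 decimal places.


w_new = w_old - lr * gradient
= -3.3 - 0.1 * 9.0
= -3.3 - (0.9)
= -4.2000

-4.2000


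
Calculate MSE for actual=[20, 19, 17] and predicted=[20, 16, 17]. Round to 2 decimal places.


Differences: [0, 3, 0]
Squared errors: [0, 9, 0]
Sum of squared errors = 9
MSE = 9 / 3 = 3.00

3.00


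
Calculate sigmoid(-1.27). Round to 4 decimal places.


sigmoid(z) = 1 / (1 + exp(-z))
exp(-(-1.27)) = exp(1.27) = 3.5609
1 + 3.5609 = 4.5609
1 / 4.5609 = 0.2193

0.2193


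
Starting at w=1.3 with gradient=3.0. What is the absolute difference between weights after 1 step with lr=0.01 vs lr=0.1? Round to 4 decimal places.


With lr=0.01: w_new = 1.3 - 0.01 * 3.0 = 1.27
With lr=0.1: w_new = 1.3 - 0.1 * 3.0 = 1.0
Absolute difference = |1.27 - 1.0|
= 0.2700

0.2700


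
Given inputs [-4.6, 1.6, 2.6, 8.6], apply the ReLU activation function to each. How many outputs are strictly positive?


ReLU(x) = max(0, x) for each element:
ReLU(-4.6) = 0
ReLU(1.6) = 1.6
ReLU(2.6) = 2.6
ReLU(8.6) = 8.6
Active neurons (>0): 3

3


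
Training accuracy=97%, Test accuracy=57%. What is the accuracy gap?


Gap = train_accuracy - test_accuracy
= 97 - 57
= 40%
This large gap strongly indicates overfitting.

40


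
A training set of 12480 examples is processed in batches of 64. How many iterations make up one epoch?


Iterations per epoch = dataset_size / batch_size
= 12480 / 64
= 195

195


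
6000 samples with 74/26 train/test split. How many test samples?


Train samples = 6000 * 74% = 4440
Test samples = 6000 - 4440
= 1560

1560


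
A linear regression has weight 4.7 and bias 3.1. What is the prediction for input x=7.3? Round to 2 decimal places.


y = 4.7 * 7.3 + (3.1)
= 34.31 + (3.1)
= 37.41

37.41


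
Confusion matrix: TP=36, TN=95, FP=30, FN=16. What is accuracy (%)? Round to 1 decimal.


Accuracy = (TP + TN) / (TP + TN + FP + FN) * 100
= (36 + 95) / (36 + 95 + 30 + 16)
= 131 / 177
= 0.7401
= 74.0%

74.0


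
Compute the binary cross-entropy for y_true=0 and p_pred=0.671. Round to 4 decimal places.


For y=0: Loss = -log(1-p)
= -log(1 - 0.671)
= -log(0.329)
= -(-1.1117)
= 1.1117

1.1117


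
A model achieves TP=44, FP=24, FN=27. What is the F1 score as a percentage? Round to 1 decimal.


Precision = TP / (TP + FP) = 44 / 68 = 0.6471
Recall = TP / (TP + FN) = 44 / 71 = 0.6197
F1 = 2 * P * R / (P + R)
= 2 * 0.6471 * 0.6197 / (0.6471 + 0.6197)
= 0.802 / 1.2668
= 0.6331
As percentage: 63.3%

63.3


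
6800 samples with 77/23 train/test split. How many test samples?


Train samples = 6800 * 77% = 5236
Test samples = 6800 - 5236
= 1564

1564


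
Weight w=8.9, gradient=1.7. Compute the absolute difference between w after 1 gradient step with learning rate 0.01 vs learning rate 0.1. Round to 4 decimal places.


With lr=0.01: w_new = 8.9 - 0.01 * 1.7 = 8.883
With lr=0.1: w_new = 8.9 - 0.1 * 1.7 = 8.73
Absolute difference = |8.883 - 8.73|
= 0.1530

0.1530


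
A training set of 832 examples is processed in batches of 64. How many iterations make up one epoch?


Iterations per epoch = dataset_size / batch_size
= 832 / 64
= 13

13


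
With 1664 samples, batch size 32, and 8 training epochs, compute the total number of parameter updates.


Iterations per epoch = 1664 / 32 = 52
Total updates = iterations_per_epoch * epochs
= 52 * 8
= 416

416


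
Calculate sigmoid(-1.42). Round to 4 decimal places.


sigmoid(z) = 1 / (1 + exp(-z))
exp(-(-1.42)) = exp(1.42) = 4.1371
1 + 4.1371 = 5.1371
1 / 5.1371 = 0.1947

0.1947


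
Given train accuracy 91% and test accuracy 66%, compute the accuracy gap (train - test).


Gap = train_accuracy - test_accuracy
= 91 - 66
= 25%
This large gap strongly indicates overfitting.

25


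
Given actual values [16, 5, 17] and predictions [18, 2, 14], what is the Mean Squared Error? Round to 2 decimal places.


Differences: [-2, 3, 3]
Squared errors: [4, 9, 9]
Sum of squared errors = 22
MSE = 22 / 3 = 7.33

7.33


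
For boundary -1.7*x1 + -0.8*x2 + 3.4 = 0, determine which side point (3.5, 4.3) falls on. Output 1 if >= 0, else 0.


Compute -1.7 * 3.5 + -0.8 * 4.3 + 3.4
= -5.95 + -3.44 + 3.4
= -5.99
Since -5.99 < 0, the point is on the negative side.

0


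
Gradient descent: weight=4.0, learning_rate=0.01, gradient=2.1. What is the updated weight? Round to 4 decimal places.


w_new = w_old - lr * gradient
= 4.0 - 0.01 * 2.1
= 4.0 - (0.021)
= 3.9790

3.9790


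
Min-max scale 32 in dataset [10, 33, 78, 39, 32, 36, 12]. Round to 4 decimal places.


Min = 10, Max = 78
Range = 78 - 10 = 68
Scaled = (x - min) / (max - min)
= (32 - 10) / 68
= 22 / 68
= 0.3235

0.3235


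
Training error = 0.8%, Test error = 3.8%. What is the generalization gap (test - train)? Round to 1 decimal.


Generalization gap = test_error - train_error
= 3.8 - 0.8
= 3.0%
A moderate gap.

3.0


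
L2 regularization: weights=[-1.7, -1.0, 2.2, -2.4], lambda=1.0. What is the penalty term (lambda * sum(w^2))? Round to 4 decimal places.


Squaring each weight:
(-1.7)^2 = 2.89
(-1.0)^2 = 1.0
2.2^2 = 4.84
(-2.4)^2 = 5.76
Sum of squares = 14.49
Penalty = 1.0 * 14.49 = 14.4900

14.4900


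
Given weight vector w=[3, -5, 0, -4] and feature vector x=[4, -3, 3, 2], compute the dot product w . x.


Element-wise products:
3 * 4 = 12
-5 * -3 = 15
0 * 3 = 0
-4 * 2 = -8
Sum = 12 + 15 + 0 + -8
= 19

19


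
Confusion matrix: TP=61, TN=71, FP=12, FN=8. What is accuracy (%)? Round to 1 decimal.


Accuracy = (TP + TN) / (TP + TN + FP + FN) * 100
= (61 + 71) / (61 + 71 + 12 + 8)
= 132 / 152
= 0.8684
= 86.8%

86.8


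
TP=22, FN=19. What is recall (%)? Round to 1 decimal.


Recall = TP / (TP + FN) * 100
= 22 / (22 + 19)
= 22 / 41
= 0.5366
= 53.7%

53.7


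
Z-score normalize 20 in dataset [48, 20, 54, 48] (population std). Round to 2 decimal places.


Mean = (48 + 20 + 54 + 48) / 4 = 42.5
Variance = sum((x_i - mean)^2) / n = 174.75
Std = sqrt(174.75) = 13.2193
Z = (x - mean) / std
= (20 - 42.5) / 13.2193
= -22.5 / 13.2193
= -1.70

-1.70


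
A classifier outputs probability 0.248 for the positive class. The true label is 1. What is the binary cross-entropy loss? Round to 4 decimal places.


For y=1: Loss = -log(p)
= -log(0.248)
= -(-1.3943)
= 1.3943

1.3943


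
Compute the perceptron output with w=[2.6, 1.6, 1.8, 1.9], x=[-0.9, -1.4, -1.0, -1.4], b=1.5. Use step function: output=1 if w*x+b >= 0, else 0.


z = w . x + b
= 2.6*-0.9 + 1.6*-1.4 + 1.8*-1.0 + 1.9*-1.4 + 1.5
= -2.34 + -2.24 + -1.8 + -2.66 + 1.5
= -9.04 + 1.5
= -7.54
Since z = -7.54 < 0, output = 0

0


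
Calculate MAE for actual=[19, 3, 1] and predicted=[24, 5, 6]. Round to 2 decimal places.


Absolute errors: [5, 2, 5]
Sum of absolute errors = 12
MAE = 12 / 3 = 4.00

4.00


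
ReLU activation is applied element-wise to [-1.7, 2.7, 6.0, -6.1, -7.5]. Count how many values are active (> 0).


ReLU(x) = max(0, x) for each element:
ReLU(-1.7) = 0
ReLU(2.7) = 2.7
ReLU(6.0) = 6.0
ReLU(-6.1) = 0
ReLU(-7.5) = 0
Active neurons (>0): 2

2


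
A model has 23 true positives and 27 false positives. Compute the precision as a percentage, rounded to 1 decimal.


Precision = TP / (TP + FP) * 100
= 23 / (23 + 27)
= 23 / 50
= 0.46
= 46.0%

46.0


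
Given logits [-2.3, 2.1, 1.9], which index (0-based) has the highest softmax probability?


Softmax is a monotonic transformation, so it preserves the argmax.
We need to find the index of the maximum logit.
Index 0: -2.3
Index 1: 2.1
Index 2: 1.9
Maximum logit = 2.1 at index 1

1


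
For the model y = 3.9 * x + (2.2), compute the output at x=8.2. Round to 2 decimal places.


y = 3.9 * 8.2 + (2.2)
= 31.98 + (2.2)
= 34.18

34.18


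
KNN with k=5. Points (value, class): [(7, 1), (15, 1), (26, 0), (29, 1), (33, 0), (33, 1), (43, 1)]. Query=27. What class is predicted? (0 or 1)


Distances from query 27:
Point 26 (class 0): distance = 1
Point 29 (class 1): distance = 2
Point 33 (class 0): distance = 6
Point 33 (class 1): distance = 6
Point 15 (class 1): distance = 12
K=5 nearest neighbors: classes = [0, 1, 0, 1, 1]
Votes for class 1: 3 / 5
Majority vote => class 1

1


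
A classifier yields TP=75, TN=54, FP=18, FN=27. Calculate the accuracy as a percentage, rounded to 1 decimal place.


Accuracy = (TP + TN) / (TP + TN + FP + FN) * 100
= (75 + 54) / (75 + 54 + 18 + 27)
= 129 / 174
= 0.7414
= 74.1%

74.1


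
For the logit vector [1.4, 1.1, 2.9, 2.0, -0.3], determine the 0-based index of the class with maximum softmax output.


Softmax is a monotonic transformation, so it preserves the argmax.
We need to find the index of the maximum logit.
Index 0: 1.4
Index 1: 1.1
Index 2: 2.9
Index 3: 2.0
Index 4: -0.3
Maximum logit = 2.9 at index 2

2


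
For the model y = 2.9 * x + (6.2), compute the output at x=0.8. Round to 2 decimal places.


y = 2.9 * 0.8 + (6.2)
= 2.32 + (6.2)
= 8.52

8.52


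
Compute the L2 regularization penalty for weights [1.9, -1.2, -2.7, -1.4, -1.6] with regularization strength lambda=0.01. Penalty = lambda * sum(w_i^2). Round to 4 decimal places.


Squaring each weight:
1.9^2 = 3.61
(-1.2)^2 = 1.44
(-2.7)^2 = 7.29
(-1.4)^2 = 1.96
(-1.6)^2 = 2.56
Sum of squares = 16.86
Penalty = 0.01 * 16.86 = 0.1686

0.1686


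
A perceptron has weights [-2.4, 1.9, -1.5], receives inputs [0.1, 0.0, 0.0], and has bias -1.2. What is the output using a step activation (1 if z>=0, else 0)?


z = w . x + b
= -2.4*0.1 + 1.9*0.0 + -1.5*0.0 + -1.2
= -0.24 + 0.0 + -0.0 + -1.2
= -0.24 + -1.2
= -1.44
Since z = -1.44 < 0, output = 0

0


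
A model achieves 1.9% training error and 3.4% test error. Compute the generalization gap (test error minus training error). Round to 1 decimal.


Generalization gap = test_error - train_error
= 3.4 - 1.9
= 1.5%
A small gap suggests good generalization.

1.5


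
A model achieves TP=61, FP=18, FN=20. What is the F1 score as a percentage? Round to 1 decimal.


Precision = TP / (TP + FP) = 61 / 79 = 0.7722
Recall = TP / (TP + FN) = 61 / 81 = 0.7531
F1 = 2 * P * R / (P + R)
= 2 * 0.7722 * 0.7531 / (0.7722 + 0.7531)
= 1.163 / 1.5252
= 0.7625
As percentage: 76.3%

76.3


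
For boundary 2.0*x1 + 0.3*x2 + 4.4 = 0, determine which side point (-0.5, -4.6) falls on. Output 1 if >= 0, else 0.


Compute 2.0 * -0.5 + 0.3 * -4.6 + 4.4
= -1.0 + -1.38 + 4.4
= 2.02
Since 2.02 >= 0, the point is on the positive side.

1


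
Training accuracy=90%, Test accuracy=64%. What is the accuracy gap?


Gap = train_accuracy - test_accuracy
= 90 - 64
= 26%
This large gap strongly indicates overfitting.

26


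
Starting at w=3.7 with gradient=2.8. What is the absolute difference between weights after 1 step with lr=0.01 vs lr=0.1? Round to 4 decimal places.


With lr=0.01: w_new = 3.7 - 0.01 * 2.8 = 3.672
With lr=0.1: w_new = 3.7 - 0.1 * 2.8 = 3.42
Absolute difference = |3.672 - 3.42|
= 0.2520

0.2520


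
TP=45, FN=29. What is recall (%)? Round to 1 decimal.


Recall = TP / (TP + FN) * 100
= 45 / (45 + 29)
= 45 / 74
= 0.6081
= 60.8%

60.8


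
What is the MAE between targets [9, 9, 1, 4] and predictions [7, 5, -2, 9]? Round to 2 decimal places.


Absolute errors: [2, 4, 3, 5]
Sum of absolute errors = 14
MAE = 14 / 4 = 3.50

3.50


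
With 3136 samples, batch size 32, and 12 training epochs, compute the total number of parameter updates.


Iterations per epoch = 3136 / 32 = 98
Total updates = iterations_per_epoch * epochs
= 98 * 12
= 1176

1176


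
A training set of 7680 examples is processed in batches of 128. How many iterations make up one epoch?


Iterations per epoch = dataset_size / batch_size
= 7680 / 128
= 60

60


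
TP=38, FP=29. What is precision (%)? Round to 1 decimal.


Precision = TP / (TP + FP) * 100
= 38 / (38 + 29)
= 38 / 67
= 0.5672
= 56.7%

56.7


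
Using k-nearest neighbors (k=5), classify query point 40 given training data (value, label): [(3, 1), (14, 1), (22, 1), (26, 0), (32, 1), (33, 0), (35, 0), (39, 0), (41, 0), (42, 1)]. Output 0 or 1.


Distances from query 40:
Point 39 (class 0): distance = 1
Point 41 (class 0): distance = 1
Point 42 (class 1): distance = 2
Point 35 (class 0): distance = 5
Point 33 (class 0): distance = 7
K=5 nearest neighbors: classes = [0, 0, 1, 0, 0]
Votes for class 1: 1 / 5
Majority vote => class 0

0


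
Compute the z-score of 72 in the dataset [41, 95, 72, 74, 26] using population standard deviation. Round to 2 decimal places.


Mean = (41 + 95 + 72 + 74 + 26) / 5 = 61.6
Variance = sum((x_i - mean)^2) / n = 613.84
Std = sqrt(613.84) = 24.7758
Z = (x - mean) / std
= (72 - 61.6) / 24.7758
= 10.4 / 24.7758
= 0.42

0.42


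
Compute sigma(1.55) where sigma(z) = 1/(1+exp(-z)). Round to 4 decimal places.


sigmoid(z) = 1 / (1 + exp(-z))
exp(-(1.55)) = exp(-1.55) = 0.2122
1 + 0.2122 = 1.2122
1 / 1.2122 = 0.8249

0.8249


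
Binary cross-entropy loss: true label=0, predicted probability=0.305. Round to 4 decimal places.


For y=0: Loss = -log(1-p)
= -log(1 - 0.305)
= -log(0.695)
= -(-0.3638)
= 0.3638

0.3638


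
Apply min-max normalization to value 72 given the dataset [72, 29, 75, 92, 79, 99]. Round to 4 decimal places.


Min = 29, Max = 99
Range = 99 - 29 = 70
Scaled = (x - min) / (max - min)
= (72 - 29) / 70
= 43 / 70
= 0.6143

0.6143


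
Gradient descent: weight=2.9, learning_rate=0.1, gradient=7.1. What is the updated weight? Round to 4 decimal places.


w_new = w_old - lr * gradient
= 2.9 - 0.1 * 7.1
= 2.9 - (0.71)
= 2.1900

2.1900


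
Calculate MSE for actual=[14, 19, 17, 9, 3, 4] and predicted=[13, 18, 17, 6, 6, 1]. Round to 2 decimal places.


Differences: [1, 1, 0, 3, -3, 3]
Squared errors: [1, 1, 0, 9, 9, 9]
Sum of squared errors = 29
MSE = 29 / 6 = 4.83

4.83


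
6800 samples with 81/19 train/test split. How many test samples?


Train samples = 6800 * 81% = 5508
Test samples = 6800 - 5508
= 1292

1292


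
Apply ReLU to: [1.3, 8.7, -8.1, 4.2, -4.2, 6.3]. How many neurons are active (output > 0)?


ReLU(x) = max(0, x) for each element:
ReLU(1.3) = 1.3
ReLU(8.7) = 8.7
ReLU(-8.1) = 0
ReLU(4.2) = 4.2
ReLU(-4.2) = 0
ReLU(6.3) = 6.3
Active neurons (>0): 4

4


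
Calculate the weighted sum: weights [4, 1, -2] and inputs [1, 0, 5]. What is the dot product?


Element-wise products:
4 * 1 = 4
1 * 0 = 0
-2 * 5 = -10
Sum = 4 + 0 + -10
= -6

-6


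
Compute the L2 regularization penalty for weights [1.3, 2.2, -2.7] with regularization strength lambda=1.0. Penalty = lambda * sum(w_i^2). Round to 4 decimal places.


Squaring each weight:
1.3^2 = 1.69
2.2^2 = 4.84
(-2.7)^2 = 7.29
Sum of squares = 13.82
Penalty = 1.0 * 13.82 = 13.8200

13.8200


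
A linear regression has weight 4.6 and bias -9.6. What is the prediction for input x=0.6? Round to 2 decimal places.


y = 4.6 * 0.6 + (-9.6)
= 2.76 + (-9.6)
= -6.84

-6.84


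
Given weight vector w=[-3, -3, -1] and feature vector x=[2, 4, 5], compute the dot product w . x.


Element-wise products:
-3 * 2 = -6
-3 * 4 = -12
-1 * 5 = -5
Sum = -6 + -12 + -5
= -23

-23


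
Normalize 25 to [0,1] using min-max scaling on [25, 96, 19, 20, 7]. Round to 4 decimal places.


Min = 7, Max = 96
Range = 96 - 7 = 89
Scaled = (x - min) / (max - min)
= (25 - 7) / 89
= 18 / 89
= 0.2022

0.2022


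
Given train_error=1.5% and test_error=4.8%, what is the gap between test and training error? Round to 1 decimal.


Generalization gap = test_error - train_error
= 4.8 - 1.5
= 3.3%
A moderate gap.

3.3


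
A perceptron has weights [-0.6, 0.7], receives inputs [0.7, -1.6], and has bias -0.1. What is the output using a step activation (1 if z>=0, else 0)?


z = w . x + b
= -0.6*0.7 + 0.7*-1.6 + -0.1
= -0.42 + -1.12 + -0.1
= -1.54 + -0.1
= -1.64
Since z = -1.64 < 0, output = 0

0


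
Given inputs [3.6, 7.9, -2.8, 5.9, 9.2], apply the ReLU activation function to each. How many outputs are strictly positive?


ReLU(x) = max(0, x) for each element:
ReLU(3.6) = 3.6
ReLU(7.9) = 7.9
ReLU(-2.8) = 0
ReLU(5.9) = 5.9
ReLU(9.2) = 9.2
Active neurons (>0): 4

4


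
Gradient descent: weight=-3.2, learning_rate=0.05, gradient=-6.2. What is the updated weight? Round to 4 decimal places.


w_new = w_old - lr * gradient
= -3.2 - 0.05 * -6.2
= -3.2 - (-0.31)
= -2.8900

-2.8900


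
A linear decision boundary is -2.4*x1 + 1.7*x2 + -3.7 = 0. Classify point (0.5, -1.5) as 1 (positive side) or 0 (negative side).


Compute -2.4 * 0.5 + 1.7 * -1.5 + -3.7
= -1.2 + -2.55 + -3.7
= -7.45
Since -7.45 < 0, the point is on the negative side.

0


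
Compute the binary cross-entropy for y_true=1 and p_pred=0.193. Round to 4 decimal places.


For y=1: Loss = -log(p)
= -log(0.193)
= -(-1.6451)
= 1.6451

1.6451


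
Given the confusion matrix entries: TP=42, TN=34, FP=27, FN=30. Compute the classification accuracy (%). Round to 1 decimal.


Accuracy = (TP + TN) / (TP + TN + FP + FN) * 100
= (42 + 34) / (42 + 34 + 27 + 30)
= 76 / 133
= 0.5714
= 57.1%

57.1


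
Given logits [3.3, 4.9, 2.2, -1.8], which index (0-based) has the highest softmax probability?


Softmax is a monotonic transformation, so it preserves the argmax.
We need to find the index of the maximum logit.
Index 0: 3.3
Index 1: 4.9
Index 2: 2.2
Index 3: -1.8
Maximum logit = 4.9 at index 1

1


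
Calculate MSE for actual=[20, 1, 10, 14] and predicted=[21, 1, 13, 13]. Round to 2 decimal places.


Differences: [-1, 0, -3, 1]
Squared errors: [1, 0, 9, 1]
Sum of squared errors = 11
MSE = 11 / 4 = 2.75

2.75


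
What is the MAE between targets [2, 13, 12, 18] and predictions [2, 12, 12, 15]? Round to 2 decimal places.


Absolute errors: [0, 1, 0, 3]
Sum of absolute errors = 4
MAE = 4 / 4 = 1.00

1.00


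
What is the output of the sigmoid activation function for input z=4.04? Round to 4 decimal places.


sigmoid(z) = 1 / (1 + exp(-z))
exp(-(4.04)) = exp(-4.04) = 0.0176
1 + 0.0176 = 1.0176
1 / 1.0176 = 0.9827

0.9827


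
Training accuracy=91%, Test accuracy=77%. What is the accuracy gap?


Gap = train_accuracy - test_accuracy
= 91 - 77
= 14%
This gap suggests the model is overfitting.

14


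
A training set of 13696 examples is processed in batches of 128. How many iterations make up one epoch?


Iterations per epoch = dataset_size / batch_size
= 13696 / 128
= 107

107


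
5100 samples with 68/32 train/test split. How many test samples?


Train samples = 5100 * 68% = 3468
Test samples = 5100 - 3468
= 1632

1632


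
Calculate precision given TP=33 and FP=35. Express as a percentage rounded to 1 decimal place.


Precision = TP / (TP + FP) * 100
= 33 / (33 + 35)
= 33 / 68
= 0.4853
= 48.5%

48.5


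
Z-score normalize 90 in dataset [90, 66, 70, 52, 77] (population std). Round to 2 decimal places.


Mean = (90 + 66 + 70 + 52 + 77) / 5 = 71.0
Variance = sum((x_i - mean)^2) / n = 156.8
Std = sqrt(156.8) = 12.522
Z = (x - mean) / std
= (90 - 71.0) / 12.522
= 19.0 / 12.522
= 1.52

1.52


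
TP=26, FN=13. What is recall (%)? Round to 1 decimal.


Recall = TP / (TP + FN) * 100
= 26 / (26 + 13)
= 26 / 39
= 0.6667
= 66.7%

66.7


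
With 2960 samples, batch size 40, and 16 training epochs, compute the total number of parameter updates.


Iterations per epoch = 2960 / 40 = 74
Total updates = iterations_per_epoch * epochs
= 74 * 16
= 1184

1184


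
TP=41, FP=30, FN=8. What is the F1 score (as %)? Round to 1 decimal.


Precision = TP / (TP + FP) = 41 / 71 = 0.5775
Recall = TP / (TP + FN) = 41 / 49 = 0.8367
F1 = 2 * P * R / (P + R)
= 2 * 0.5775 * 0.8367 / (0.5775 + 0.8367)
= 0.9664 / 1.4142
= 0.6833
As percentage: 68.3%

68.3


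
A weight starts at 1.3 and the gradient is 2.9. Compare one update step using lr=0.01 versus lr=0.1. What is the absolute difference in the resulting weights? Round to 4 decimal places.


With lr=0.01: w_new = 1.3 - 0.01 * 2.9 = 1.271
With lr=0.1: w_new = 1.3 - 0.1 * 2.9 = 1.01
Absolute difference = |1.271 - 1.01|
= 0.2610

0.2610


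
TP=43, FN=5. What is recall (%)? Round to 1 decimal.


Recall = TP / (TP + FN) * 100
= 43 / (43 + 5)
= 43 / 48
= 0.8958
= 89.6%

89.6


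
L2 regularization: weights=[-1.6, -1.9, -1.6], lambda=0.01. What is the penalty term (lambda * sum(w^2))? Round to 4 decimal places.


Squaring each weight:
(-1.6)^2 = 2.56
(-1.9)^2 = 3.61
(-1.6)^2 = 2.56
Sum of squares = 8.73
Penalty = 0.01 * 8.73 = 0.0873

0.0873


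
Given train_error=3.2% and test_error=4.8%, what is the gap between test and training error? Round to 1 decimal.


Generalization gap = test_error - train_error
= 4.8 - 3.2
= 1.6%
A small gap suggests good generalization.

1.6


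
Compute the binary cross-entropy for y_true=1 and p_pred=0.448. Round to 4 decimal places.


For y=1: Loss = -log(p)
= -log(0.448)
= -(-0.803)
= 0.8030

0.8030


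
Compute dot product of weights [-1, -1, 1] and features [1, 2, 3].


Element-wise products:
-1 * 1 = -1
-1 * 2 = -2
1 * 3 = 3
Sum = -1 + -2 + 3
= 0

0


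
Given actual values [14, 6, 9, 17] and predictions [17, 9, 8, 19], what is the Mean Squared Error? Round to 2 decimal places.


Differences: [-3, -3, 1, -2]
Squared errors: [9, 9, 1, 4]
Sum of squared errors = 23
MSE = 23 / 4 = 5.75

5.75


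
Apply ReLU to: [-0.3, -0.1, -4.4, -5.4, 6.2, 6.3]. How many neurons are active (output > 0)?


ReLU(x) = max(0, x) for each element:
ReLU(-0.3) = 0
ReLU(-0.1) = 0
ReLU(-4.4) = 0
ReLU(-5.4) = 0
ReLU(6.2) = 6.2
ReLU(6.3) = 6.3
Active neurons (>0): 2

2


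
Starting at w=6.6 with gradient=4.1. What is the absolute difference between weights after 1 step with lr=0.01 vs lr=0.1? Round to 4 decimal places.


With lr=0.01: w_new = 6.6 - 0.01 * 4.1 = 6.559
With lr=0.1: w_new = 6.6 - 0.1 * 4.1 = 6.19
Absolute difference = |6.559 - 6.19|
= 0.3690

0.3690


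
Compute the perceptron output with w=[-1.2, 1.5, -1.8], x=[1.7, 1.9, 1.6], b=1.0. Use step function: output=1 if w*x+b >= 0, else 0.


z = w . x + b
= -1.2*1.7 + 1.5*1.9 + -1.8*1.6 + 1.0
= -2.04 + 2.85 + -2.88 + 1.0
= -2.07 + 1.0
= -1.07
Since z = -1.07 < 0, output = 0

0


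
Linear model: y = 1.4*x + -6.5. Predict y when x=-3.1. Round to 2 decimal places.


y = 1.4 * -3.1 + (-6.5)
= -4.34 + (-6.5)
= -10.84

-10.84


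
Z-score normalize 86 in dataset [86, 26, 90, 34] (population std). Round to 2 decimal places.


Mean = (86 + 26 + 90 + 34) / 4 = 59.0
Variance = sum((x_i - mean)^2) / n = 851.0
Std = sqrt(851.0) = 29.1719
Z = (x - mean) / std
= (86 - 59.0) / 29.1719
= 27.0 / 29.1719
= 0.93

0.93


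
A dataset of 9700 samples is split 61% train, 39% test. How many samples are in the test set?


Train samples = 9700 * 61% = 5917
Test samples = 9700 - 5917
= 3783

3783


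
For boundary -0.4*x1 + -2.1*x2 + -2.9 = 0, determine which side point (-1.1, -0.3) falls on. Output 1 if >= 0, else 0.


Compute -0.4 * -1.1 + -2.1 * -0.3 + -2.9
= 0.44 + 0.63 + -2.9
= -1.83
Since -1.83 < 0, the point is on the negative side.

0


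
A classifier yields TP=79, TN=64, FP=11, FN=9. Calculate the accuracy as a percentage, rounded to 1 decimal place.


Accuracy = (TP + TN) / (TP + TN + FP + FN) * 100
= (79 + 64) / (79 + 64 + 11 + 9)
= 143 / 163
= 0.8773
= 87.7%

87.7


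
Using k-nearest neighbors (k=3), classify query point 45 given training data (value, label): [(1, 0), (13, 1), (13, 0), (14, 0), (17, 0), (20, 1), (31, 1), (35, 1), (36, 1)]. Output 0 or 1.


Distances from query 45:
Point 36 (class 1): distance = 9
Point 35 (class 1): distance = 10
Point 31 (class 1): distance = 14
K=3 nearest neighbors: classes = [1, 1, 1]
Votes for class 1: 3 / 3
Majority vote => class 1

1


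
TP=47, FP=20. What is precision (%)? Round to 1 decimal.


Precision = TP / (TP + FP) * 100
= 47 / (47 + 20)
= 47 / 67
= 0.7015
= 70.1%

70.1


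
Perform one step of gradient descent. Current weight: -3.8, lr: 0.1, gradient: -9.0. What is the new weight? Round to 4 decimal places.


w_new = w_old - lr * gradient
= -3.8 - 0.1 * -9.0
= -3.8 - (-0.9)
= -2.9000

-2.9000
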